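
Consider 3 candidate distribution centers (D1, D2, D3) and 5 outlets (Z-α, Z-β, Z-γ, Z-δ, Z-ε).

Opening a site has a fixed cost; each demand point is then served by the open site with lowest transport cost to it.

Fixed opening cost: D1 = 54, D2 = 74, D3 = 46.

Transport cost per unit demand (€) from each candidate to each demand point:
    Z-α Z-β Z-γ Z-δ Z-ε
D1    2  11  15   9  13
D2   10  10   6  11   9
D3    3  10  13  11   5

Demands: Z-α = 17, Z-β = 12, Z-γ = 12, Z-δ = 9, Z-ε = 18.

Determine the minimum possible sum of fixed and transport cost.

Open {D2, D3}: assign each demand point to its cheapest open site.
  Z-α→D3 17×3=51, Z-β→D2 12×10=120, Z-γ→D2 12×6=72, Z-δ→D2 9×11=99, Z-ε→D3 18×5=90
  transport cost 432, fixed 120 → total 552.
Compare {D3}: transport cost 516 + fixed 46 = 562.
Compare {D1, D2, D3}: transport cost 397 + fixed 174 = 571.
Compare {D1, D3}: transport cost 481 + fixed 100 = 581.
All other subsets cost ≥ 562. Minimum total cost: 552.

552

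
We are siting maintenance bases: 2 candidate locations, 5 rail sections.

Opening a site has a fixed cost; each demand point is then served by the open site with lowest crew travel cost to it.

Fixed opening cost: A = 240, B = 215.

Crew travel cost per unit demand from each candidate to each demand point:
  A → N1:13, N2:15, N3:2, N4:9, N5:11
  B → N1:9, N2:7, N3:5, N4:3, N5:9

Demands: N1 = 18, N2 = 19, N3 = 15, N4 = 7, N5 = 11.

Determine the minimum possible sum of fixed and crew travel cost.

705

Open {B}: assign each demand point to its cheapest open site.
  N1→B 18×9=162, N2→B 19×7=133, N3→B 15×5=75, N4→B 7×3=21, N5→B 11×9=99
  crew travel cost 490, fixed 215 → total 705.
Compare {A, B}: crew travel cost 445 + fixed 455 = 900.
Compare {A}: crew travel cost 733 + fixed 240 = 973.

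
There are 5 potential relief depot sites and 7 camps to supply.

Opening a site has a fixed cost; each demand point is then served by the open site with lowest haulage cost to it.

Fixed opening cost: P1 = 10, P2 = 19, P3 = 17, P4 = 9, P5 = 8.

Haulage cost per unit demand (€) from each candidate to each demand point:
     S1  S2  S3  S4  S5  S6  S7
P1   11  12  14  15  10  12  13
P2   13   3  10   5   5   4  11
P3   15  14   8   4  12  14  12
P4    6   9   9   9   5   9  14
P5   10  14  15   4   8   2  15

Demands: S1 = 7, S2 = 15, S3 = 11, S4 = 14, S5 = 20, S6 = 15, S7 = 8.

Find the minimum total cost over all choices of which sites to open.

496

Open {P2, P4, P5}: assign each demand point to its cheapest open site.
  S1→P4 7×6=42, S2→P2 15×3=45, S3→P4 11×9=99, S4→P5 14×4=56, S5→P2 20×5=100, S6→P5 15×2=30, S7→P2 8×11=88
  haulage cost 460, fixed 36 → total 496.
Compare {P2, P3, P4, P5}: haulage cost 449 + fixed 53 = 502.
Compare {P1, P2, P4, P5}: haulage cost 460 + fixed 46 = 506.
Compare {P1, P2, P3, P4, P5}: haulage cost 449 + fixed 63 = 512.
All other subsets cost ≥ 502. Minimum total cost: 496.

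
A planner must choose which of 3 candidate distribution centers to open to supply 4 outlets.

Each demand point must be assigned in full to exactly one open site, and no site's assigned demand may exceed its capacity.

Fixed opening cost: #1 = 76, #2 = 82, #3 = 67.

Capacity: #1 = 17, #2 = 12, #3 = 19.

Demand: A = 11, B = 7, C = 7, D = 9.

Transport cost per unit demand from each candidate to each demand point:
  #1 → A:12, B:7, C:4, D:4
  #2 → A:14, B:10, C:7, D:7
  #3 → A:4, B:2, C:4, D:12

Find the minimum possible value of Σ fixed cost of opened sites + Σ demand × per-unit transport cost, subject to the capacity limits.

265

Open {#1, #3}; cheapest assignment that respects the capacities:
  #1 (cap 17, load 16): C, D — cost 7×4 + 9×4 = 64
  #3 (cap 19, load 18): A, B — cost 11×4 + 7×2 = 58
  Shipping 122, fixed 143 → total 265.
  Any other capacity-feasible assignment to {#1, #3} ships for at least 122.
Compare {#1, #2, #3}: its best feasible assignment gives total 347.
Every other set of open sites that can feasibly serve all demand totals ≥ 347 even under its best assignment. Minimum: 265.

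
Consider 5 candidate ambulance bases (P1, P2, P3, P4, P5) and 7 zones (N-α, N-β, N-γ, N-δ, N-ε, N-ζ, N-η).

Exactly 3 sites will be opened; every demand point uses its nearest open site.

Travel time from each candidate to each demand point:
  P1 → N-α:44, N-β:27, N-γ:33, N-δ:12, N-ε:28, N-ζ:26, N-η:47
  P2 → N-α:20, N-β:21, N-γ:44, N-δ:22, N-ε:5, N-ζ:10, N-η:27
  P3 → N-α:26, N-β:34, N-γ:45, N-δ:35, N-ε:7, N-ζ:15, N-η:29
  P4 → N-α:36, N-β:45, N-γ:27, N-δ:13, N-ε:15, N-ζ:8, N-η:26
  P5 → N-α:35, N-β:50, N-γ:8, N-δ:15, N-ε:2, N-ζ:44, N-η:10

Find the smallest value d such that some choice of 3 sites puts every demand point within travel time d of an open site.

Open {P1, P2, P5}.
  Farthest demand point is N-β at travel time 21 (to P2); all others are ≤ 21.
With {P2, P3, P5} the worst case is 21.
With {P2, P4, P5} the worst case is 21.
No size-3 selection achieves below 21.

21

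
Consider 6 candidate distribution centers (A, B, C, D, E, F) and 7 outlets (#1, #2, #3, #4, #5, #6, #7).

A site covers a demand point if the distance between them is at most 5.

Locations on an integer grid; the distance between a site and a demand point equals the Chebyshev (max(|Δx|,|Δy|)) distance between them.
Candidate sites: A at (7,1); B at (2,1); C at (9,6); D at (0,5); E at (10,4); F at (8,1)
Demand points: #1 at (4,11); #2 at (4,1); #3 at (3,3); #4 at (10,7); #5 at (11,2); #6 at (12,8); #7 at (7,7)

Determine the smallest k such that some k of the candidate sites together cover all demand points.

Coverage sets (demand points within 5 of each site):
  A: {#2, #3, #5}
  B: {#2, #3}
  C: {#1, #2, #4, #5, #6, #7}
  D: {#2, #3}
  E: {#4, #5, #6, #7}
  F: {#2, #3, #5}
No single site covers all 7 demand points.
But {A, C} covers everything, so the minimum is 2.

2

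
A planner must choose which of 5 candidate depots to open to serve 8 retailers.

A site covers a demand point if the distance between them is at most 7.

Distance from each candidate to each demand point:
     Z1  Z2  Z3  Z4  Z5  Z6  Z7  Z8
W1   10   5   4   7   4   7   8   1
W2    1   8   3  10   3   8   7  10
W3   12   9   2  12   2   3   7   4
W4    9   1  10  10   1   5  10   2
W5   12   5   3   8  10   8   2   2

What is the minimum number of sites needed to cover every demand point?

2

Coverage sets (demand points within 7 of each site):
  W1: {Z2, Z3, Z4, Z5, Z6, Z8}
  W2: {Z1, Z3, Z5, Z7}
  W3: {Z3, Z5, Z6, Z7, Z8}
  W4: {Z2, Z5, Z6, Z8}
  W5: {Z2, Z3, Z7, Z8}
No single site covers all 8 demand points.
But {W1, W2} covers everything, so the minimum is 2.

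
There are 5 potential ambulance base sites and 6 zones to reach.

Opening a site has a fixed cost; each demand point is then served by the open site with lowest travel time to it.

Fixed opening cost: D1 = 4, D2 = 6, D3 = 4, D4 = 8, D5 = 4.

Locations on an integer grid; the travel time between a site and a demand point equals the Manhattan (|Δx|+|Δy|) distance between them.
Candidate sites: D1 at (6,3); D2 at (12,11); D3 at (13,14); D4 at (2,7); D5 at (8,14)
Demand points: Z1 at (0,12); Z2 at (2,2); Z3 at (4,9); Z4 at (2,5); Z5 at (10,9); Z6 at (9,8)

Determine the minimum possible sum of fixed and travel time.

42

Open {D2, D4}: assign each demand point to its cheapest open site.
  Z1→D4 7, Z2→D4 5, Z3→D4 4, Z4→D4 2, Z5→D2 4, Z6→D2 6
  travel time 28, fixed 14 → total 42.
Compare {D4}: travel time 36 + fixed 8 = 44.
Compare {D4, D5}: travel time 32 + fixed 12 = 44.
Compare {D3, D4}: travel time 34 + fixed 12 = 46.
All other subsets cost ≥ 44. Minimum total cost: 42.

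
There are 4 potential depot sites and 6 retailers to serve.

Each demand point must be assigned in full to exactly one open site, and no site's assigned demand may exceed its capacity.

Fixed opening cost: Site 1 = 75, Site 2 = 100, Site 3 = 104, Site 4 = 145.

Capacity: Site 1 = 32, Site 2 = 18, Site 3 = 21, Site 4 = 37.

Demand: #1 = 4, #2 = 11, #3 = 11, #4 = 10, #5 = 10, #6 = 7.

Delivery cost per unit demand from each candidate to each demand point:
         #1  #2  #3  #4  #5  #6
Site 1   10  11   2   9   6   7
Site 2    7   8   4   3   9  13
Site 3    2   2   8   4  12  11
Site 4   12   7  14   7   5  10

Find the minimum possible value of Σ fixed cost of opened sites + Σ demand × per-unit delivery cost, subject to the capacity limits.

Open {Site 1, Site 3}; cheapest assignment that respects the capacities:
  Site 1 (cap 32, load 32): #1, #3, #5, #6 — cost 4×10 + 11×2 + 10×6 + 7×7 = 171
  Site 3 (cap 21, load 21): #2, #4 — cost 11×2 + 10×4 = 62
  Shipping 233, fixed 179 → total 412.
  Any other capacity-feasible assignment to {Site 1, Site 3} ships for at least 233.
Compare {Site 1, Site 2, Site 3}: its best feasible assignment gives total 470.
Compare {Site 1, Site 4}: its best feasible assignment gives total 528.
Every other set of open sites that can feasibly serve all demand totals ≥ 470 even under its best assignment. Minimum: 412.

412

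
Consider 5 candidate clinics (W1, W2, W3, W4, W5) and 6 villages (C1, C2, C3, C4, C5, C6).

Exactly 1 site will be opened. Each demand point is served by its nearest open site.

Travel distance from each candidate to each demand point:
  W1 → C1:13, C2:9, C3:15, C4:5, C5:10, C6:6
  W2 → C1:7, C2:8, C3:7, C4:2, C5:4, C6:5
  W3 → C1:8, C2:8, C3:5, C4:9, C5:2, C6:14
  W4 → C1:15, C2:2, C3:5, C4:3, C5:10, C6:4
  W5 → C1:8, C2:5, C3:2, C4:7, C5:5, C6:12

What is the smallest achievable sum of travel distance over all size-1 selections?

Open {W2}.
  C1→W2 7, C2→W2 8, C3→W2 7, C4→W2 2, C5→W2 4, C6→W2 5  ⇒ total 33.
Compare {W4}: total 39.
Compare {W5}: total 39.
No size-1 selection does better; minimum is 33.

33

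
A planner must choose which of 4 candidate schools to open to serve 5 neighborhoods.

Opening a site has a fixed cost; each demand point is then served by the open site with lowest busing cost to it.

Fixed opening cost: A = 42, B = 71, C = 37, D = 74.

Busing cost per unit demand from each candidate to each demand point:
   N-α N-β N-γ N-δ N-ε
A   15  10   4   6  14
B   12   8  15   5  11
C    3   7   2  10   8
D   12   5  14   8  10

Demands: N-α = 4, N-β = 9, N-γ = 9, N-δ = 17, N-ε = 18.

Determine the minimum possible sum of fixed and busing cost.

Open {A, C}: assign each demand point to its cheapest open site.
  N-α→C 4×3=12, N-β→C 9×7=63, N-γ→C 9×2=18, N-δ→A 17×6=102, N-ε→C 18×8=144
  busing cost 339, fixed 79 → total 418.
Compare {B, C}: busing cost 322 + fixed 108 = 430.
Compare {C}: busing cost 407 + fixed 37 = 444.
Compare {C, D}: busing cost 355 + fixed 111 = 466.
All other subsets cost ≥ 430. Minimum total cost: 418.

418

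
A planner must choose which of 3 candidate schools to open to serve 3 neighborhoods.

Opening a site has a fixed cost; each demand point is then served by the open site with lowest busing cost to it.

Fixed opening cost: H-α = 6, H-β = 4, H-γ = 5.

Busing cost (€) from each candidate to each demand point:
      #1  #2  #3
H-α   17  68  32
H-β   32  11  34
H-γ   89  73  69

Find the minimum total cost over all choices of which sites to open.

Open {H-α, H-β}: assign each demand point to its cheapest open site.
  #1→H-α 17, #2→H-β 11, #3→H-α 32
  busing cost 60, fixed 10 → total 70.
Compare {H-α, H-β, H-γ}: busing cost 60 + fixed 15 = 75.
Compare {H-β}: busing cost 77 + fixed 4 = 81.
Compare {H-β, H-γ}: busing cost 77 + fixed 9 = 86.
All other subsets cost ≥ 75. Minimum total cost: 70.

70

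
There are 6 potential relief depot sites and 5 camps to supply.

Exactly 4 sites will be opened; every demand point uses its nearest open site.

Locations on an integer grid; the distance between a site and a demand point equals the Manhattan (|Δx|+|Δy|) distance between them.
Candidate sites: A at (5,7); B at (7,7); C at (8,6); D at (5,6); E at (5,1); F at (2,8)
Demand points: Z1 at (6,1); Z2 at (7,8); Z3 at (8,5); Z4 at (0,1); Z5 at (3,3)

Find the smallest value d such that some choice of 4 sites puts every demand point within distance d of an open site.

5

Open {A, B, C, E}.
  Farthest demand point is Z4 at distance 5 (to E); all others are ≤ 5.
With {A, B, D, E} the worst case is 5.
With {A, B, E, F} the worst case is 5.
No size-4 selection achieves below 5.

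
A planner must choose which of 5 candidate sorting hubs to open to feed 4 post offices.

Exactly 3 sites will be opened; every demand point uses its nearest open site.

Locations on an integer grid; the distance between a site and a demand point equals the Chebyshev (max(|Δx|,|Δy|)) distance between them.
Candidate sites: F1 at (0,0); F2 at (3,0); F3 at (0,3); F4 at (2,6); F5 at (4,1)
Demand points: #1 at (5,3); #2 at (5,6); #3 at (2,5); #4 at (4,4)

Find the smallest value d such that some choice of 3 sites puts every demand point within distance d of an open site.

3

Open {F1, F2, F4}.
  Farthest demand point is #1 at distance 3 (to F2); all others are ≤ 3.
With {F1, F3, F4} the worst case is 3.
With {F1, F4, F5} the worst case is 3.
No size-3 selection achieves below 3.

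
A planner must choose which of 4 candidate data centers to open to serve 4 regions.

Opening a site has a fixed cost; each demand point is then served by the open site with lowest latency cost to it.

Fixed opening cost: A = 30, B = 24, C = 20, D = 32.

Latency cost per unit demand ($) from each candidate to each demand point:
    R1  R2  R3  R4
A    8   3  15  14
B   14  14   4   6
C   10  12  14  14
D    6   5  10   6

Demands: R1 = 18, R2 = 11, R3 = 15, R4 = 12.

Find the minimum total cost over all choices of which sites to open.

Open {B, D}: assign each demand point to its cheapest open site.
  R1→D 18×6=108, R2→D 11×5=55, R3→B 15×4=60, R4→B 12×6=72
  latency cost 295, fixed 56 → total 351.
Compare {A, B, D}: latency cost 273 + fixed 86 = 359.
Compare {A, B}: latency cost 309 + fixed 54 = 363.
Compare {B, C, D}: latency cost 295 + fixed 76 = 371.
All other subsets cost ≥ 359. Minimum total cost: 351.

351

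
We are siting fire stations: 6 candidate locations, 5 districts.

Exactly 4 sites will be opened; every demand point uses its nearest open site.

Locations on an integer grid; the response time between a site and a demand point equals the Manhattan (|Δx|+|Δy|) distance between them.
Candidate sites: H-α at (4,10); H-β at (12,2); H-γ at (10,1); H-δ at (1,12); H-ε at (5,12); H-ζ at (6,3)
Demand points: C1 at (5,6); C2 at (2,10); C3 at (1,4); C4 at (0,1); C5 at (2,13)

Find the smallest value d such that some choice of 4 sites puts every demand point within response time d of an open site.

8

Open {H-α, H-β, H-γ, H-ζ}.
  Farthest demand point is C4 at response time 8 (to H-ζ); all others are ≤ 8.
With {H-α, H-β, H-δ, H-ζ} the worst case is 8.
With {H-α, H-β, H-ε, H-ζ} the worst case is 8.
No size-4 selection achieves below 8.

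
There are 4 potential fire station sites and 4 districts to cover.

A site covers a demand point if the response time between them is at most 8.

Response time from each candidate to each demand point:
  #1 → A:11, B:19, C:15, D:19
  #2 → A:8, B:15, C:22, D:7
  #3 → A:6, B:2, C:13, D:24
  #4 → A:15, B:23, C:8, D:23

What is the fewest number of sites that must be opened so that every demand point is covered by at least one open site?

Coverage sets (demand points within 8 of each site):
  #1: {}
  #2: {A, D}
  #3: {A, B}
  #4: {C}
No 2 sites suffice: every size-2 union leaves at least one demand point uncovered.
But {#2, #3, #4} covers everything, so the minimum is 3.

3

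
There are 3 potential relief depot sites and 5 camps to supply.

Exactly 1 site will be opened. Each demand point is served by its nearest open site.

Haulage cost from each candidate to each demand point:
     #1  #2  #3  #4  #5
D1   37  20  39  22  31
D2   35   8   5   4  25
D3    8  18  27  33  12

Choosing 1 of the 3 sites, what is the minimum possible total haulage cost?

Open {D2}.
  #1→D2 35, #2→D2 8, #3→D2 5, #4→D2 4, #5→D2 25  ⇒ total 77.
Compare {D3}: total 98.
Compare {D1}: total 149.

77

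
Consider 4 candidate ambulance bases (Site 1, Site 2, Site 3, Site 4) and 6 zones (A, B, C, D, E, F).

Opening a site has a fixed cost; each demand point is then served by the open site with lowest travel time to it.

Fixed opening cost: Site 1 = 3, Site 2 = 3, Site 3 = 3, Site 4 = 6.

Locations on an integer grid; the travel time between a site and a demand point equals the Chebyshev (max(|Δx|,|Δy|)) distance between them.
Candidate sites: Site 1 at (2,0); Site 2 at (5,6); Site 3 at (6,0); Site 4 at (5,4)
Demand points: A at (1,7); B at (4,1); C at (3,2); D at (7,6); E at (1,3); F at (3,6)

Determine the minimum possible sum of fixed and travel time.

21

Open {Site 1, Site 2}: assign each demand point to its cheapest open site.
  A→Site 2 4, B→Site 1 2, C→Site 1 2, D→Site 2 2, E→Site 1 3, F→Site 2 2
  travel time 15, fixed 6 → total 21.
Compare {Site 4}: travel time 17 + fixed 6 = 23.
Compare {Site 2, Site 3}: travel time 17 + fixed 6 = 23.
Compare {Site 2}: travel time 21 + fixed 3 = 24.
All other subsets cost ≥ 23. Minimum total cost: 21.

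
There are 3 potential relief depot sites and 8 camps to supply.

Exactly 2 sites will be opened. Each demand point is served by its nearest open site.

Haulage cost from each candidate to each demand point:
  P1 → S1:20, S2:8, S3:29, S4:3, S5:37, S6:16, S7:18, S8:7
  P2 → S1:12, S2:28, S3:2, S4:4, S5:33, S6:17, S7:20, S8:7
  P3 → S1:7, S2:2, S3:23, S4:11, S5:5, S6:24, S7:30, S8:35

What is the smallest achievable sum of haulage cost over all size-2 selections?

Open {P2, P3}.
  S1→P3 7, S2→P3 2, S3→P2 2, S4→P2 4, S5→P3 5, S6→P2 17, S7→P2 20, S8→P2 7  ⇒ total 64.
Compare {P1, P3}: total 81.
Compare {P1, P2}: total 99.

64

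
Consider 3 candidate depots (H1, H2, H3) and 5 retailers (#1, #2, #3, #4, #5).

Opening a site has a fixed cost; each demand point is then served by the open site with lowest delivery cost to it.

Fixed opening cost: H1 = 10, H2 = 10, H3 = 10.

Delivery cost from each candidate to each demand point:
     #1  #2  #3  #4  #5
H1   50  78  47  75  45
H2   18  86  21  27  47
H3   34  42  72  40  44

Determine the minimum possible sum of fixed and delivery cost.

Open {H2, H3}: assign each demand point to its cheapest open site.
  #1→H2 18, #2→H3 42, #3→H2 21, #4→H2 27, #5→H3 44
  delivery cost 152, fixed 20 → total 172.
Compare {H1, H2, H3}: delivery cost 152 + fixed 30 = 182.
Compare {H2}: delivery cost 199 + fixed 10 = 209.
Compare {H1, H2}: delivery cost 189 + fixed 20 = 209.
All other subsets cost ≥ 182. Minimum total cost: 172.

172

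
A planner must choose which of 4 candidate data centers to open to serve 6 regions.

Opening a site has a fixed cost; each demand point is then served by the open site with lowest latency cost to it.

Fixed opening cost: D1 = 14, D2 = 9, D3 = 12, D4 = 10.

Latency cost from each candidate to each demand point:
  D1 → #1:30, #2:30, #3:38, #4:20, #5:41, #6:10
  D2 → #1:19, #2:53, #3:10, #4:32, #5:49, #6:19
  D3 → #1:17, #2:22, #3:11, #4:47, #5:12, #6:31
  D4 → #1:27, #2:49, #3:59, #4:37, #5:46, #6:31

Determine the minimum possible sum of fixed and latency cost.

Open {D1, D3}: assign each demand point to its cheapest open site.
  #1→D3 17, #2→D3 22, #3→D3 11, #4→D1 20, #5→D3 12, #6→D1 10
  latency cost 92, fixed 26 → total 118.
Compare {D1, D2, D3}: latency cost 91 + fixed 35 = 126.
Compare {D1, D3, D4}: latency cost 92 + fixed 36 = 128.
Compare {D2, D3}: latency cost 112 + fixed 21 = 133.
All other subsets cost ≥ 126. Minimum total cost: 118.

118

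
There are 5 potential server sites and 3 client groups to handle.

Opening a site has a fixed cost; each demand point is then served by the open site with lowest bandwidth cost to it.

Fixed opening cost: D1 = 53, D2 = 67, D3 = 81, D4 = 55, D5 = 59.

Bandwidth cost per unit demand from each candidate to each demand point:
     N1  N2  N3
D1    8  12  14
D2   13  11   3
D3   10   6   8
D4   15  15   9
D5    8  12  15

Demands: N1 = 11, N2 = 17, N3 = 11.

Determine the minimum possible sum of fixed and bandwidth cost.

Open {D3}: assign each demand point to its cheapest open site.
  N1→D3 11×10=110, N2→D3 17×6=102, N3→D3 11×8=88
  bandwidth cost 300, fixed 81 → total 381.
Compare {D2, D3}: bandwidth cost 245 + fixed 148 = 393.
Compare {D1, D3}: bandwidth cost 278 + fixed 134 = 412.
Compare {D3, D5}: bandwidth cost 278 + fixed 140 = 418.
All other subsets cost ≥ 393. Minimum total cost: 381.

381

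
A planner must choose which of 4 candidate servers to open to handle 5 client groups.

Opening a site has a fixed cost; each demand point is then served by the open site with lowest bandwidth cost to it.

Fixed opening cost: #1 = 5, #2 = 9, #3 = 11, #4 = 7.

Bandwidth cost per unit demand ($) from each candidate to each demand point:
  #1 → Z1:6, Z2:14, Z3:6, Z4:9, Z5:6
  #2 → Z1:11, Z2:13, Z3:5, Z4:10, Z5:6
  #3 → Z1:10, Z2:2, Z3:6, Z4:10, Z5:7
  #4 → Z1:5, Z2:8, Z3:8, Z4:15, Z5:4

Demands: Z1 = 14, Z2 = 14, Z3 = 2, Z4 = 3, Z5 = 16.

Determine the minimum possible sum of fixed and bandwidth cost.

Open {#3, #4}: assign each demand point to its cheapest open site.
  Z1→#4 14×5=70, Z2→#3 14×2=28, Z3→#3 2×6=12, Z4→#3 3×10=30, Z5→#4 16×4=64
  bandwidth cost 204, fixed 18 → total 222.
Compare {#1, #3, #4}: bandwidth cost 201 + fixed 23 = 224.
Compare {#2, #3, #4}: bandwidth cost 202 + fixed 27 = 229.
Compare {#1, #2, #3, #4}: bandwidth cost 199 + fixed 32 = 231.
All other subsets cost ≥ 224. Minimum total cost: 222.

222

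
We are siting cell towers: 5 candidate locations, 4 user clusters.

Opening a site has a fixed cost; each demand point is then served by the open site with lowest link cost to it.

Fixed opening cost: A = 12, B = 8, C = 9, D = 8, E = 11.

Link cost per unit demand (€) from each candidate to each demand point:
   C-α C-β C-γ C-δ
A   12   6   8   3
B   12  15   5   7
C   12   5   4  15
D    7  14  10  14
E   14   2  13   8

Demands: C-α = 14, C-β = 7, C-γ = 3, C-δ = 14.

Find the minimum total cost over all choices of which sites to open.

206

Open {A, C, D, E}: assign each demand point to its cheapest open site.
  C-α→D 14×7=98, C-β→E 7×2=14, C-γ→C 3×4=12, C-δ→A 14×3=42
  link cost 166, fixed 40 → total 206.
Compare {A, B, D, E}: link cost 169 + fixed 39 = 208.
Compare {A, D, E}: link cost 178 + fixed 31 = 209.
Compare {A, B, C, D, E}: link cost 166 + fixed 48 = 214.
All other subsets cost ≥ 208. Minimum total cost: 206.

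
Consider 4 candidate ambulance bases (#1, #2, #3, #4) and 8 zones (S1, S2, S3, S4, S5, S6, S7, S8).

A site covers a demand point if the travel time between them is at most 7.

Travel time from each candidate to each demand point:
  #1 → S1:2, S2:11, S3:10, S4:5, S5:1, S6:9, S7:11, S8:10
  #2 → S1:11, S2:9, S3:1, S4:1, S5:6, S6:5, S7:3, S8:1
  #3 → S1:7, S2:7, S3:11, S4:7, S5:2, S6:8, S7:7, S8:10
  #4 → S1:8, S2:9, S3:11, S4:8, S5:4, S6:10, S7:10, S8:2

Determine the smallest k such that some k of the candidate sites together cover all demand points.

Coverage sets (demand points within 7 of each site):
  #1: {S1, S4, S5}
  #2: {S3, S4, S5, S6, S7, S8}
  #3: {S1, S2, S4, S5, S7}
  #4: {S5, S8}
No single site covers all 8 demand points.
But {#2, #3} covers everything, so the minimum is 2.

2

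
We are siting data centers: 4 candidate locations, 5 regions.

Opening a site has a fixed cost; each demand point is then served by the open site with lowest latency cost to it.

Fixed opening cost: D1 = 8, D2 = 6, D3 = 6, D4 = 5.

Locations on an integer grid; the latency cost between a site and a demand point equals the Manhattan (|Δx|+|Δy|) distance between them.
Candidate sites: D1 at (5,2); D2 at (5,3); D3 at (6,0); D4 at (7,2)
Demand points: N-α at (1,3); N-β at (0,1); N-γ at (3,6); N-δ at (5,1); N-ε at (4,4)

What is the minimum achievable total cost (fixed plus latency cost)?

26

Open {D2}: assign each demand point to its cheapest open site.
  N-α→D2 4, N-β→D2 7, N-γ→D2 5, N-δ→D2 2, N-ε→D2 2
  latency cost 20, fixed 6 → total 26.
Compare {D1}: latency cost 21 + fixed 8 = 29.
Compare {D2, D4}: latency cost 20 + fixed 11 = 31.
Compare {D1, D2}: latency cost 18 + fixed 14 = 32.
All other subsets cost ≥ 29. Minimum total cost: 26.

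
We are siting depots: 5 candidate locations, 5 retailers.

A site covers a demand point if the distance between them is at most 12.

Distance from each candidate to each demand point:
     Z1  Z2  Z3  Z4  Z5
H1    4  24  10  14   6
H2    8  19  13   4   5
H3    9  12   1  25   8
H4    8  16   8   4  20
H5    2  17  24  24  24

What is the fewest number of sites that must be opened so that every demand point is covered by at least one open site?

Coverage sets (demand points within 12 of each site):
  H1: {Z1, Z3, Z5}
  H2: {Z1, Z4, Z5}
  H3: {Z1, Z2, Z3, Z5}
  H4: {Z1, Z3, Z4}
  H5: {Z1}
No single site covers all 5 demand points.
But {H2, H3} covers everything, so the minimum is 2.

2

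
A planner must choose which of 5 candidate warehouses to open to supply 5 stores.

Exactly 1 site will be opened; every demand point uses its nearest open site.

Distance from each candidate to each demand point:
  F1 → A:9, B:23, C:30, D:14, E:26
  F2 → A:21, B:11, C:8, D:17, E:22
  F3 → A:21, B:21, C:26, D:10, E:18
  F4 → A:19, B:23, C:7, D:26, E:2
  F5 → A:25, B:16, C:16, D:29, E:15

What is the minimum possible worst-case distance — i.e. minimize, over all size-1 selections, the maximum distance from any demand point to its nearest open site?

22

Open {F2}.
  Farthest demand point is E at distance 22 (to F2); all others are ≤ 22.
With {F3} the worst case is 26.
With {F4} the worst case is 26.
No size-1 selection achieves below 22.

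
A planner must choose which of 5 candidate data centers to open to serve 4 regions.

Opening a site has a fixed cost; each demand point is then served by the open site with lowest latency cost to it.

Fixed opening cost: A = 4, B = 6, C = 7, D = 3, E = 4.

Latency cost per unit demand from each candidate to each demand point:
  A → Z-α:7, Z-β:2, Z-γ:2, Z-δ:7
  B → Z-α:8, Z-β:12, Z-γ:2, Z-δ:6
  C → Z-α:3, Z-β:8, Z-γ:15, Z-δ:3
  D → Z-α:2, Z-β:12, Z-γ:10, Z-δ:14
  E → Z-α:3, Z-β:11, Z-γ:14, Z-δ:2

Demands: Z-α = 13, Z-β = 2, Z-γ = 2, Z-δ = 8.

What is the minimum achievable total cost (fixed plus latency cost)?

Open {A, D, E}: assign each demand point to its cheapest open site.
  Z-α→D 13×2=26, Z-β→A 2×2=4, Z-γ→A 2×2=4, Z-δ→E 8×2=16
  latency cost 50, fixed 11 → total 61.
Compare {A, B, D, E}: latency cost 50 + fixed 17 = 67.
Compare {A, C, D, E}: latency cost 50 + fixed 18 = 68.
Compare {A, E}: latency cost 63 + fixed 8 = 71.
All other subsets cost ≥ 67. Minimum total cost: 61.

61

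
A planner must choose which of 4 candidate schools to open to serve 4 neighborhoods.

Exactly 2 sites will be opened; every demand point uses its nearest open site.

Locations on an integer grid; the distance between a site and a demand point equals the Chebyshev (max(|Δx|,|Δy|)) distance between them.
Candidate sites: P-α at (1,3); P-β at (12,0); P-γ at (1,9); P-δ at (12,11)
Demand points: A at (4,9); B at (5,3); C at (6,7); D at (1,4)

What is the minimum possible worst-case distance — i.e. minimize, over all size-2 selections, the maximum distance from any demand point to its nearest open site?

5

Open {P-α, P-γ}.
  Farthest demand point is C at distance 5 (to P-α); all others are ≤ 5.
With {P-α, P-β} the worst case is 6.
With {P-α, P-δ} the worst case is 6.
No size-2 selection achieves below 5.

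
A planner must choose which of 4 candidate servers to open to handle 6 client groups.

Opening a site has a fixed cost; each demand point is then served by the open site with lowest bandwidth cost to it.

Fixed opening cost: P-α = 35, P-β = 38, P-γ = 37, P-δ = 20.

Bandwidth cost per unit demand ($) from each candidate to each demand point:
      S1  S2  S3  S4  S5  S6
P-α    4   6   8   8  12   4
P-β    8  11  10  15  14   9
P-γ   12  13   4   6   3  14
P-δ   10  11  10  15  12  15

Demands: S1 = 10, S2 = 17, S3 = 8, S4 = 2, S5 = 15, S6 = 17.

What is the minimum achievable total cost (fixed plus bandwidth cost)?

371

Open {P-α, P-γ}: assign each demand point to its cheapest open site.
  S1→P-α 10×4=40, S2→P-α 17×6=102, S3→P-γ 8×4=32, S4→P-γ 2×6=12, S5→P-γ 15×3=45, S6→P-α 17×4=68
  bandwidth cost 299, fixed 72 → total 371.
Compare {P-α, P-γ, P-δ}: bandwidth cost 299 + fixed 92 = 391.
Compare {P-α, P-β, P-γ}: bandwidth cost 299 + fixed 110 = 409.
Compare {P-α, P-β, P-γ, P-δ}: bandwidth cost 299 + fixed 130 = 429.
All other subsets cost ≥ 391. Minimum total cost: 371.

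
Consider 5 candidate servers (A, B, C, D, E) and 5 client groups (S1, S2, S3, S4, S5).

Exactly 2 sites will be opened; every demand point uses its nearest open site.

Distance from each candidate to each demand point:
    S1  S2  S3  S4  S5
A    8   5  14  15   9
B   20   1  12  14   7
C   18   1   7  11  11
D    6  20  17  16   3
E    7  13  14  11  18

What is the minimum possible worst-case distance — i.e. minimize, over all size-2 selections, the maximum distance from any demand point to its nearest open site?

Open {A, C}.
  Farthest demand point is S4 at distance 11 (to C); all others are ≤ 11.
With {C, D} the worst case is 11.
With {C, E} the worst case is 11.
No size-2 selection achieves below 11.

11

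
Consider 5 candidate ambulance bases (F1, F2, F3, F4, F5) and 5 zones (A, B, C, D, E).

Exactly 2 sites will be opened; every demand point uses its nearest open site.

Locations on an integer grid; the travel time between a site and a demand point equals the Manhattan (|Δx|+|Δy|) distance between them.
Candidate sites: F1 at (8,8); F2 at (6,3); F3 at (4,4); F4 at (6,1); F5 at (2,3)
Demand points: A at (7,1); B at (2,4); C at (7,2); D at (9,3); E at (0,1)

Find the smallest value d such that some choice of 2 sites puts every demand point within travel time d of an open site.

4

Open {F2, F5}.
  Farthest demand point is E at travel time 4 (to F5); all others are ≤ 4.
With {F4, F5} the worst case is 5.
With {F2, F4} the worst case is 6.
No size-2 selection achieves below 4.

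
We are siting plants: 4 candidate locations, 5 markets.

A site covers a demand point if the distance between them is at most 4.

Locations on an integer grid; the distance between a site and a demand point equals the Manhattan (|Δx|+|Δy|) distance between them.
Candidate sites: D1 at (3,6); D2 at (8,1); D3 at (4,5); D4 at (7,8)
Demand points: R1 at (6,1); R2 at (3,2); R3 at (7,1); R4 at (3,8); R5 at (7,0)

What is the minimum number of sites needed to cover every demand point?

Coverage sets (demand points within 4 of each site):
  D1: {R2, R4}
  D2: {R1, R3, R5}
  D3: {R2, R4}
  D4: {R4}
No single site covers all 5 demand points.
But {D1, D2} covers everything, so the minimum is 2.

2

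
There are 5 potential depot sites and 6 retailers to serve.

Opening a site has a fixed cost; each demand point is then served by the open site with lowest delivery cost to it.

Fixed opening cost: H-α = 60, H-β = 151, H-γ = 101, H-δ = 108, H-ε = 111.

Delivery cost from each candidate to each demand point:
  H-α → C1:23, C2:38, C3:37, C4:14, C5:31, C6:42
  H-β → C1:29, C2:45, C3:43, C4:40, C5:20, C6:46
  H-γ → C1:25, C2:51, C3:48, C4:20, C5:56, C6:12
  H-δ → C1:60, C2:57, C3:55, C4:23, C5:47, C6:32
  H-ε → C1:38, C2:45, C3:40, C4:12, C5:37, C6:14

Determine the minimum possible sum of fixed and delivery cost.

Open {H-α}: assign each demand point to its cheapest open site.
  C1→H-α 23, C2→H-α 38, C3→H-α 37, C4→H-α 14, C5→H-α 31, C6→H-α 42
  delivery cost 185, fixed 60 → total 245.
Compare {H-ε}: delivery cost 186 + fixed 111 = 297.
Compare {H-γ}: delivery cost 212 + fixed 101 = 313.
Compare {H-α, H-γ}: delivery cost 155 + fixed 161 = 316.
All other subsets cost ≥ 297. Minimum total cost: 245.

245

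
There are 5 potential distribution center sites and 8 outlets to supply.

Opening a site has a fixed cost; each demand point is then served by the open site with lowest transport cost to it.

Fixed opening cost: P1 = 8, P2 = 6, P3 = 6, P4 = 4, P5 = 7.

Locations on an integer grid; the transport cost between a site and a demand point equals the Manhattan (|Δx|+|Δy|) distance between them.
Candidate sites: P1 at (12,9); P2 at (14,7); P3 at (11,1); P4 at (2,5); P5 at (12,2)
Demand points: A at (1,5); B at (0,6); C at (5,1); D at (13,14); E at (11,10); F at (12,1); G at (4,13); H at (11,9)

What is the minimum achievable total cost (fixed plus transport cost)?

48

Open {P1, P3, P4}: assign each demand point to its cheapest open site.
  A→P4 1, B→P4 3, C→P3 6, D→P1 6, E→P1 2, F→P3 1, G→P4 10, H→P1 1
  transport cost 30, fixed 18 → total 48.
Compare {P1, P4}: transport cost 38 + fixed 12 = 50.
Compare {P1, P4, P5}: transport cost 31 + fixed 19 = 50.
Compare {P1, P2, P3, P4}: transport cost 30 + fixed 24 = 54.
All other subsets cost ≥ 50. Minimum total cost: 48.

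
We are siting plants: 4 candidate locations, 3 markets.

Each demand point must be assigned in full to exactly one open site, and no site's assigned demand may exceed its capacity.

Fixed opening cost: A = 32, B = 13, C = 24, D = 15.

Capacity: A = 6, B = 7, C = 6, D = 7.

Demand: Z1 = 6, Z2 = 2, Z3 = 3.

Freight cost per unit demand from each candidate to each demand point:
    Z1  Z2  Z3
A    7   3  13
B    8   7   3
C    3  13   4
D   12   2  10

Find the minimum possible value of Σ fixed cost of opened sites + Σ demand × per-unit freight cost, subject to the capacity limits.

78

Open {B, C}; cheapest assignment that respects the capacities:
  B (cap 7, load 5): Z2, Z3 — cost 2×7 + 3×3 = 23
  C (cap 6, load 6): Z1 — cost 6×3 = 18
  Shipping 41, fixed 37 → total 78.
  Any other capacity-feasible assignment to {B, C} ships for at least 41.
Compare {B, C, D}: its best feasible assignment gives total 83.
Compare {C, D}: its best feasible assignment gives total 91.
Every other set of open sites that can feasibly serve all demand totals ≥ 83 even under its best assignment. Minimum: 78.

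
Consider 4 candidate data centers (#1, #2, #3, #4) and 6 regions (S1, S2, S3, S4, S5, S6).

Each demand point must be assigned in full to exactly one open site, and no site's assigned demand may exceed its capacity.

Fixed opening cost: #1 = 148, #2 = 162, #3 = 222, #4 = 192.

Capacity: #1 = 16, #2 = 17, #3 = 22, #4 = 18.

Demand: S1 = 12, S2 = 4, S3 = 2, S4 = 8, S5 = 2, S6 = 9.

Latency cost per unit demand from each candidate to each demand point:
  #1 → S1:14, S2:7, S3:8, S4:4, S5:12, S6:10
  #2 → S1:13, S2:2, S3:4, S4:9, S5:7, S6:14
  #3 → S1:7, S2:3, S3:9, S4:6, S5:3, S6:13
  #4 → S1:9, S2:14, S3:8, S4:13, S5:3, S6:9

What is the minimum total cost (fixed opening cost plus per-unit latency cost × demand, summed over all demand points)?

Open {#1, #3}; cheapest assignment that respects the capacities:
  #1 (cap 16, load 15): S2, S3, S6 — cost 4×7 + 2×8 + 9×10 = 134
  #3 (cap 22, load 22): S1, S4, S5 — cost 12×7 + 8×6 + 2×3 = 138
  Shipping 272, fixed 370 → total 642.
  Any other capacity-feasible assignment to {#1, #3} ships for at least 272.
Compare {#2, #3}: its best feasible assignment gives total 664.
Compare {#3, #4}: its best feasible assignment gives total 705.
Every other set of open sites that can feasibly serve all demand totals ≥ 664 even under its best assignment. Minimum: 642.

642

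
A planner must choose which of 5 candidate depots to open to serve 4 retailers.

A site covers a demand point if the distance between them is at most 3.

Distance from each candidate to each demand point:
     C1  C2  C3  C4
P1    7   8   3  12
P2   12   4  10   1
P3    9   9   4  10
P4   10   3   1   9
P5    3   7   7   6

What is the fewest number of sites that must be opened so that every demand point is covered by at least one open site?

3

Coverage sets (demand points within 3 of each site):
  P1: {C3}
  P2: {C4}
  P3: {}
  P4: {C2, C3}
  P5: {C1}
No 2 sites suffice: every size-2 union leaves at least one demand point uncovered.
But {P2, P4, P5} covers everything, so the minimum is 3.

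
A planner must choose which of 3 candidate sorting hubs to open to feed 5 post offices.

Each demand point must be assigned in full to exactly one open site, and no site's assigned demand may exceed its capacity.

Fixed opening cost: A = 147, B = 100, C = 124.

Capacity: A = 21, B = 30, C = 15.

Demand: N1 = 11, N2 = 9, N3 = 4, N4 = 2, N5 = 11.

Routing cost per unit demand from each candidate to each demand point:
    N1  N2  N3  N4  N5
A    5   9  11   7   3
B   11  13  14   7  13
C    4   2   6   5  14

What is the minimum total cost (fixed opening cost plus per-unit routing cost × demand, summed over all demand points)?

Open {B, C}; cheapest assignment that respects the capacities:
  B (cap 30, load 22): N1, N5 — cost 11×11 + 11×13 = 264
  C (cap 15, load 15): N2, N3, N4 — cost 9×2 + 4×6 + 2×5 = 52
  Shipping 316, fixed 224 → total 540.
  Any other capacity-feasible assignment to {B, C} ships for at least 316.
Compare {A, B}: its best feasible assignment gives total 552.
Compare {A, B, C}: its best feasible assignment gives total 567.
Every other set of open sites that can feasibly serve all demand totals ≥ 552 even under its best assignment. Minimum: 540.

540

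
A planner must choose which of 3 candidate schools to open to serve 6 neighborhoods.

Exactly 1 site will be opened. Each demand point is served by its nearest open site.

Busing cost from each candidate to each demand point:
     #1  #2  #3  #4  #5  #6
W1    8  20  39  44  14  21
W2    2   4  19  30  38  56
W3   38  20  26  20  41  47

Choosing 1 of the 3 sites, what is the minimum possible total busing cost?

146

Open {W1}.
  #1→W1 8, #2→W1 20, #3→W1 39, #4→W1 44, #5→W1 14, #6→W1 21  ⇒ total 146.
Compare {W2}: total 149.
Compare {W3}: total 192.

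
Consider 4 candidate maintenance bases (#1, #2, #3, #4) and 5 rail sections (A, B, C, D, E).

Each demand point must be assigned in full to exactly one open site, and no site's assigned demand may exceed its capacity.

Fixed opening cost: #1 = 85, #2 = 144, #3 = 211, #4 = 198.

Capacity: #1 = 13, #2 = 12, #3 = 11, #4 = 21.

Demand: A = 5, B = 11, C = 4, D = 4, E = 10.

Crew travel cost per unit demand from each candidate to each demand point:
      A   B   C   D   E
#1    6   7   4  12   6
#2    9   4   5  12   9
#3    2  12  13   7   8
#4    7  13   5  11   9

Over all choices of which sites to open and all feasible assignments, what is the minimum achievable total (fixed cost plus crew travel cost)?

610

Open {#1, #4}; cheapest assignment that respects the capacities:
  #1 (cap 13, load 13): A, C, D — cost 5×6 + 4×4 + 4×12 = 94
  #4 (cap 21, load 21): B, E — cost 11×13 + 10×9 = 233
  Shipping 327, fixed 283 → total 610.
  Any other capacity-feasible assignment to {#1, #4} ships for at least 327.
Compare {#1, #2, #4}: its best feasible assignment gives total 630.
Compare {#1, #2, #3}: its best feasible assignment gives total 658.
Every other set of open sites that can feasibly serve all demand totals ≥ 630 even under its best assignment. Minimum: 610.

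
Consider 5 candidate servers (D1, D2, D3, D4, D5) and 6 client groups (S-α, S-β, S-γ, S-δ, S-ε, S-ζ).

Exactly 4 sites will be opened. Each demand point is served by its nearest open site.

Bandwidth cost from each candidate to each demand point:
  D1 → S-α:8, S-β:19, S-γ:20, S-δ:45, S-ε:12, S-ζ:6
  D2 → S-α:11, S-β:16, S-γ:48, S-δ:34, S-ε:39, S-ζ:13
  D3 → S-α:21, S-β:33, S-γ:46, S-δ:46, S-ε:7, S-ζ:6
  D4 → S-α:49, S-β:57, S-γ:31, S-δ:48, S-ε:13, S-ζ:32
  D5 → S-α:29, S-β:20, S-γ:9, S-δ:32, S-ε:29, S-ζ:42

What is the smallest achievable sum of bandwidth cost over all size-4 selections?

Open {D1, D2, D3, D5}.
  S-α→D1 8, S-β→D2 16, S-γ→D5 9, S-δ→D5 32, S-ε→D3 7, S-ζ→D1 6  ⇒ total 78.
Compare {D1, D3, D4, D5}: total 81.
Compare {D2, D3, D4, D5}: total 81.
No size-4 selection does better; minimum is 78.

78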